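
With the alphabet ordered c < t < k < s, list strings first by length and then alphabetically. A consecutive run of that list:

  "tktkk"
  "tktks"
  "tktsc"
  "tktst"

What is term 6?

tktss

Continuing the enumeration 2 steps past tktst: tktst → tktsk → (answer).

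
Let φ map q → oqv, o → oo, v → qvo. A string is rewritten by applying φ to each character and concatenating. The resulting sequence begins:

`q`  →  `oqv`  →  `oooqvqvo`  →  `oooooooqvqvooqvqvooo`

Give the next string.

Rewriting the 20 symbols of oooooooqvqvooqvqvooo one by one yields oo oo oo oo oo oo oo oqv qvo oqv qvo oo oo oqv qvo oqv qvo oo oo oo; concatenated:

oooooooooooooooqvqvooqvqvooooooqvqvooqvqvooooooo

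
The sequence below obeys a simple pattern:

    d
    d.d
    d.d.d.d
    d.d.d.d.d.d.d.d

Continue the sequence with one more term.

d.d.d.d.d.d.d.d.d.d.d.d.d.d.d.d

Every step duplicates the string with '.' between the halves.
So the next term is two copies of d.d.d.d.d.d.d.d with '.' between the halves.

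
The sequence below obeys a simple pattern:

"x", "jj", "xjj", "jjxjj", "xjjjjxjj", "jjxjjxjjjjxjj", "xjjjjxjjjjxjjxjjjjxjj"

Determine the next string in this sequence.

jjxjjxjjjjxjjxjjjjxjjjjxjjxjjjjxjj

Each term (from the third on) is the two preceding terms concatenated in order: term 3 = x·jj = xjj.
So term 8 is jjxjjxjjjjxjj·xjjjjxjjjjxjjxjjjjxjj.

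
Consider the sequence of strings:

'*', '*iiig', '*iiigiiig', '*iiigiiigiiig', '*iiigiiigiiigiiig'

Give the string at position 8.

Every step adds iiig to the end: s(k+1) = s(k)·iiig.
From *iiigiiigiiigiiig, 3 further steps: *iiigiiigiiigiiig → *iiigiiigiiigiiigiiig → *iiigiiigiiigiiigiiigiiig → (answer).

*iiigiiigiiigiiigiiigiiigiiig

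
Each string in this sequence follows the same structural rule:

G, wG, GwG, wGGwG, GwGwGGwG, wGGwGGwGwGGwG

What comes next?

GwGwGGwGwGGwGGwGwGGwG

This is a Fibonacci-style word recurrence s(k) = s(k−2)·s(k−1): e.g. G·wG = GwG.
The next term joins GwGwGGwG and wGGwGGwGwGGwG.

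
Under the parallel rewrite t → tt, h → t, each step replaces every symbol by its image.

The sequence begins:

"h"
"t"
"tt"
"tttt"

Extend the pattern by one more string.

tttttttt

Expanding tttt: t→tt, t→tt, t→tt, t→tt. Concatenated: tt tt tt tt.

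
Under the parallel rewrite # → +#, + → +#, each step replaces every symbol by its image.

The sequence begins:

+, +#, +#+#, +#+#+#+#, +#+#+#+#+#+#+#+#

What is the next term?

Replace each of the 16 characters of +#+#+#+#+#+#+#+# in place — +# +# +# +# +# +# +# +# +# +# +# +# +# +# +# +# — and concatenate.

+#+#+#+#+#+#+#+#+#+#+#+#+#+#+#+#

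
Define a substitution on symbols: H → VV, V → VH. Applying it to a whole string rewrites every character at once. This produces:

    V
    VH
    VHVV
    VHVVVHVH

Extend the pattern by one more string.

VHVVVHVHVHVVVHVV

Expanding VHVVVHVH: V→VH, H→VV, V→VH, V→VH, V→VH, H→VV, V→VH, H→VV. Concatenated: VH VV VH VH VH VV VH VV.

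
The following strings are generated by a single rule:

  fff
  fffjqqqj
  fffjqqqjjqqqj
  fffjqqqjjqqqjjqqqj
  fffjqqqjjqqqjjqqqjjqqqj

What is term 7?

Each term is the previous one with jqqqj appended.
From fffjqqqjjqqqjjqqqjjqqqj, 2 further steps: fffjqqqjjqqqjjqqqjjqqqj → fffjqqqjjqqqjjqqqjjqqqjjqqqj → (answer).

fffjqqqjjqqqjjqqqjjqqqjjqqqjjqqqj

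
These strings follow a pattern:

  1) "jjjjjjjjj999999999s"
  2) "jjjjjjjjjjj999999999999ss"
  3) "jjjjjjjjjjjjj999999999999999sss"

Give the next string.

jjjjjjjjjjjjjjj999999999999999999ssss

Reading off run lengths: j runs 9, 11, 13; 9 runs 9, 12, 15; s runs 1, 2, 3 — each is linear in n, where the shown terms are n = 3, 4, 5.
For the next term, n = 6, so the run lengths are 15, 18, 4.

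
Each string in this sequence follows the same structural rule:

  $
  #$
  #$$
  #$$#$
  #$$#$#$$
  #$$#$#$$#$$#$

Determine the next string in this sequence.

Each term (from the third on) is the previous term followed by the one before it: term 3 = #$·$ = #$$.
The next term joins #$$#$#$$#$$#$ and #$$#$#$$.

#$$#$#$$#$$#$#$$#$#$$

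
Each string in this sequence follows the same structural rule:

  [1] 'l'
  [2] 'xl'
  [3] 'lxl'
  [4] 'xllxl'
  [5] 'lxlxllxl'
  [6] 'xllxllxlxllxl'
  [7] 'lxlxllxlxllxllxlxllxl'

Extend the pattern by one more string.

xllxllxlxllxllxlxllxlxllxllxlxllxl

Each term (from the third on) is the two preceding terms concatenated in order: term 3 = l·xl = lxl.
Continuing: xllxllxlxllxl · lxlxllxlxllxllxlxllxl gives term 8.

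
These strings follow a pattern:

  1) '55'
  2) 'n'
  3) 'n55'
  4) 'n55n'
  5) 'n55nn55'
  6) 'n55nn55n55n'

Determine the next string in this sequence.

Each term (from the third on) is the previous term followed by the one before it: term 3 = n·55 = n55.
Continuing: n55nn55n55n · n55nn55 gives term 7.

n55nn55n55nn55nn55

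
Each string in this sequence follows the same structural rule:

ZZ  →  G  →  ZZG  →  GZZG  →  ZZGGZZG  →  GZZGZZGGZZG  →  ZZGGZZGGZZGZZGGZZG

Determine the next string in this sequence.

GZZGZZGGZZGZZGGZZGGZZGZZGGZZG

From term 3 onward, concatenate the second-to-last term with the last: ZZ·G = ZZG, G·ZZG = GZZG, …
So term 8 is GZZGZZGGZZG·ZZGGZZGGZZGZZGGZZG.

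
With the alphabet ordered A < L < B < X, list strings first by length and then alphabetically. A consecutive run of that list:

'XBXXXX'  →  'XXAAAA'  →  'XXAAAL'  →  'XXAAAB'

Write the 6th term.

XXAALA

Continuing the enumeration 2 steps past XXAAAB: XXAAAB → XXAAAX → (answer).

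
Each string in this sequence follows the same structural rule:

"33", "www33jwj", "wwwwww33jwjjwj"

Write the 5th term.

s(k+1) = www·s(k)·jwj, so each term gains www as a prefix and jwj as a suffix.
From wwwwww33jwjjwj, 2 further steps: wwwwww33jwjjwj → wwwwwwwww33jwjjwjjwj → (answer).

wwwwwwwwwwww33jwjjwjjwjjwj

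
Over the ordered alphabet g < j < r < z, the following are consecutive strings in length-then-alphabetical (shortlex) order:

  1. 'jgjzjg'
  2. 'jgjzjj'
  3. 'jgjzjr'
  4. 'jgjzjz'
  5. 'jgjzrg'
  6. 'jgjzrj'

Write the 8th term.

Stepping forward 2 times from jgjzrj: jgjzrj → jgjzrr, then the target.

jgjzrz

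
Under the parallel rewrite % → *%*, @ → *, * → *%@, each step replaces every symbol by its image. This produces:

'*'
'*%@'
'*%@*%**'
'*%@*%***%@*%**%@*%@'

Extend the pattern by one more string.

Rewriting the 19 symbols of *%@*%***%@*%**%@*%@ one by one yields *%@ *%* * *%@ *%* *%@ *%@ *%@ *%* * *%@ *%* *%@ *%@ *%* * *%@ *%* *; concatenated:

*%@*%***%@*%**%@*%@*%@*%***%@*%**%@*%@*%***%@*%**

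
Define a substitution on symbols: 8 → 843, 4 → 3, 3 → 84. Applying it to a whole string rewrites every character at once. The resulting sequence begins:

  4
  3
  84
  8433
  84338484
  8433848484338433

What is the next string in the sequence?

Rewriting the 16 symbols of 8433848484338433 one by one yields 843 3 84 84 843 3 843 3 843 3 84 84 843 3 84 84; concatenated:

84338484843384338433848484338484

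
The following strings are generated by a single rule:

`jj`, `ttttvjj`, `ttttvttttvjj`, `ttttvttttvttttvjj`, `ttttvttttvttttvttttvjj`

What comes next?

Every step adds ttttv at the front: s(k+1) = ttttv·s(k).
Applying this once more to ttttvttttvttttvttttvjj:

ttttvttttvttttvttttvttttvjj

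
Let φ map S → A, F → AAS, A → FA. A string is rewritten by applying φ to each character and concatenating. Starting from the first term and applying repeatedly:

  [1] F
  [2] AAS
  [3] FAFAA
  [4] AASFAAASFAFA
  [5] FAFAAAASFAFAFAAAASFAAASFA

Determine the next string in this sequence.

AASFAAASFAFAFAFAAAASFAAASFAAASFAFAFAFAAAASFAFAFAAAASFA

φ(FAFAAAASFAFAFAAAASFAAASFA) expands symbol-by-symbol to AAS FA AAS FA FA FA FA A AAS FA AAS FA AAS FA FA FA FA A AAS FA FA FA A AAS FA; joining the 25 pieces gives the next term.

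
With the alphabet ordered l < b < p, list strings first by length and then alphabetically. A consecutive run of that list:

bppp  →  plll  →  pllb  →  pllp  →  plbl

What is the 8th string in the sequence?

plpl

Continuing the enumeration 3 steps past plbl: plbl → plbb → plbp → (answer).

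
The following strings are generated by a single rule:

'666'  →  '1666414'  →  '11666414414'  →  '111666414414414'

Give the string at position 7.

111111666414414414414414414

s(k+1) = 1·s(k)·414, so each term gains 1 as a prefix and 414 as a suffix.
From 111666414414414, 3 further steps: 111666414414414 → 1111666414414414414 → 11111666414414414414414 → (answer).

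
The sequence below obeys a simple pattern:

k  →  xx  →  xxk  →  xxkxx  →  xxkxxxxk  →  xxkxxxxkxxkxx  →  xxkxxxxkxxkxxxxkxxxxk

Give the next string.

xxkxxxxkxxkxxxxkxxxxkxxkxxxxkxxkxx

This is a Fibonacci-style word recurrence s(k) = s(k−1)·s(k−2): e.g. xx·k = xxk.
The next term joins xxkxxxxkxxkxxxxkxxxxk and xxkxxxxkxxkxx.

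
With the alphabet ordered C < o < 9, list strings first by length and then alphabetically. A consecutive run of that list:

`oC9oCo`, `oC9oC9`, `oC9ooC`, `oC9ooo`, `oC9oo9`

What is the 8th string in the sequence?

Continuing the enumeration 3 steps past oC9oo9: oC9oo9 → oC9o9C → oC9o9o → (answer).

oC9o99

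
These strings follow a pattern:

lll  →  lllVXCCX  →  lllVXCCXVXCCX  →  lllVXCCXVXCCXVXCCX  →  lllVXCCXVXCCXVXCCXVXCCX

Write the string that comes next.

The strings grow by a fixed suffix VXCCX each time.
Applying this once more to lllVXCCXVXCCXVXCCXVXCCX:

lllVXCCXVXCCXVXCCXVXCCXVXCCX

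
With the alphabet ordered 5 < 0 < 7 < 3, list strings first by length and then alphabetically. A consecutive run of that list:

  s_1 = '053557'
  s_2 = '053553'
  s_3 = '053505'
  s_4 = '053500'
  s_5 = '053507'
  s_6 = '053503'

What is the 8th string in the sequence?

Advancing 2 positions from 053503 through 053503 → 053575 reaches term 8.

053570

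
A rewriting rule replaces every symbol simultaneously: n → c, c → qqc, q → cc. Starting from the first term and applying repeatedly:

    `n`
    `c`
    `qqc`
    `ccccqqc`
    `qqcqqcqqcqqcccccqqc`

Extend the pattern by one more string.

φ(qqcqqcqqcqqcccccqqc) expands symbol-by-symbol to cc cc qqc cc cc qqc cc cc qqc cc cc qqc qqc qqc qqc qqc cc cc qqc; joining the 19 pieces gives the next term.

ccccqqcccccqqcccccqqcccccqqcqqcqqcqqcqqcccccqqc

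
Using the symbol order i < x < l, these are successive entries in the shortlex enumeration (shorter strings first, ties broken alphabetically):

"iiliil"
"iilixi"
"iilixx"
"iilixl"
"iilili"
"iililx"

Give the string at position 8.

iilxii

Advancing 2 positions from iililx through iililx → iilill reaches term 8.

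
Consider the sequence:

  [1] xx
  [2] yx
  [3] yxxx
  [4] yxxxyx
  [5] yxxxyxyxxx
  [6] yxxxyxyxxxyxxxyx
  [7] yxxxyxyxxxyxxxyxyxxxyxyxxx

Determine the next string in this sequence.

Each term (from the third on) is the previous term followed by the one before it: term 3 = yx·xx = yxxx.
The next term joins yxxxyxyxxxyxxxyxyxxxyxyxxx and yxxxyxyxxxyxxxyx.

yxxxyxyxxxyxxxyxyxxxyxyxxxyxxxyxyxxxyxxxyx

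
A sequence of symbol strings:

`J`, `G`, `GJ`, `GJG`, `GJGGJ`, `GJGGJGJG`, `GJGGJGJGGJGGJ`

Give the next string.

GJGGJGJGGJGGJGJGGJGJG

This is a Fibonacci-style word recurrence s(k) = s(k−1)·s(k−2): e.g. G·J = GJ.
Continuing: GJGGJGJGGJGGJ · GJGGJGJG gives term 8.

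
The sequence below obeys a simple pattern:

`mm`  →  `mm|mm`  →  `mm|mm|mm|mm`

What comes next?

mm|mm|mm|mm|mm|mm|mm|mm

Every step duplicates the string with '|' between the halves.
So the next term is two copies of mm|mm|mm|mm with '|' between the halves.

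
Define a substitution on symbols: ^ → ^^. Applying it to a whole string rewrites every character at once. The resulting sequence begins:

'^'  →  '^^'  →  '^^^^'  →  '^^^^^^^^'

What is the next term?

Apply φ to ^^^^^^^^ symbol by symbol: ^→^^, ^→^^, ^→^^, ^→^^, ^→^^, ^→^^, ^→^^, ^→^^; joined: ^^ ^^ ^^ ^^ ^^ ^^ ^^ ^^.

^^^^^^^^^^^^^^^^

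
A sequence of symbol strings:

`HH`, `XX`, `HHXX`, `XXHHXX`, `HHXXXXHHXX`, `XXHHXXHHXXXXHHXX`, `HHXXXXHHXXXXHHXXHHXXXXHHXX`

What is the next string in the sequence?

Each term (from the third on) is the two preceding terms concatenated in order: term 3 = HH·XX = HHXX.
So term 8 is XXHHXXHHXXXXHHXX·HHXXXXHHXXXXHHXXHHXXXXHHXX.

XXHHXXHHXXXXHHXXHHXXXXHHXXXXHHXXHHXXXXHHXX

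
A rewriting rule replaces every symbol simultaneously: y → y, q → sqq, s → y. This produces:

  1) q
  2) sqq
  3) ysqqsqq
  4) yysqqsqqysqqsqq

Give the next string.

yyysqqsqqysqqsqqyysqqsqqysqqsqq

Applying the rule to each of the 15 symbols of yysqqsqqysqqsqq gives the pieces y y y sqq sqq y sqq sqq y y sqq sqq y sqq sqq, which concatenate to the answer.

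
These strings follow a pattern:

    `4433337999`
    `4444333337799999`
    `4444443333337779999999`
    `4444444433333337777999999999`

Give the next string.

4444444444333333337777799999999999

Each string has the form 4^{2n} 3^{n+3} 7^{n} 9^{2n+1} (n = 1, 2, …).
At n = 5 the blocks have lengths 10, 8, 5, 11.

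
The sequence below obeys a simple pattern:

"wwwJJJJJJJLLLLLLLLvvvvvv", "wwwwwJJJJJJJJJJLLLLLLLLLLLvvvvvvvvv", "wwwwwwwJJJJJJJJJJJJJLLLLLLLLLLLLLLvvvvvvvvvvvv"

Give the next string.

The n-th term is 2n-1 w's then 3n+1 J's then 3n+2 L's then 3n v's, where the shown terms are n = 2, 3, 4.
For the next term, n = 5, so the run lengths are 9, 16, 17, 15.

wwwwwwwwwJJJJJJJJJJJJJJJJLLLLLLLLLLLLLLLLLvvvvvvvvvvvvvvv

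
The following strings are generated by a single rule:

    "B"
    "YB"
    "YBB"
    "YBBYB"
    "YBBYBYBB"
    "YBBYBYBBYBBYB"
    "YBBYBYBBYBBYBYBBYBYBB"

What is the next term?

YBBYBYBBYBBYBYBBYBYBBYBBYBYBBYBBYB

Each term (from the third on) is the previous term followed by the one before it: term 3 = YB·B = YBB.
The next term joins YBBYBYBBYBBYBYBBYBYBB and YBBYBYBBYBBYB.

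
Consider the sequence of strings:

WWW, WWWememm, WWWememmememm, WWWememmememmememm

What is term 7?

WWWememmememmememmememmememmememm

Each term is the previous one with ememm appended.
From WWWememmememmememm, 3 further steps: WWWememmememmememm → WWWememmememmememmememm → WWWememmememmememmememmememm → (answer).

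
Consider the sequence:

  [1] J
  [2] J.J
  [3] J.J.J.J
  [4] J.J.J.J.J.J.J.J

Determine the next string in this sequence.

J.J.J.J.J.J.J.J.J.J.J.J.J.J.J.J

Each string is two copies of the previous one joined by '.'.
One more doubling of J.J.J.J.J.J.J.J gives the answer.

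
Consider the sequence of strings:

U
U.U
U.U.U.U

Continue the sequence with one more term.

Every step duplicates the string with '.' between the halves.
One more doubling of U.U.U.U gives the answer.

U.U.U.U.U.U.U.U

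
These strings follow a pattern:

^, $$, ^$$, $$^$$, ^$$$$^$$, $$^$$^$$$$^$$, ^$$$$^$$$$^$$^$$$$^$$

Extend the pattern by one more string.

Each term (from the third on) is the two preceding terms concatenated in order: term 3 = ^·$$ = ^$$.
So term 8 is $$^$$^$$$$^$$·^$$$$^$$$$^$$^$$$$^$$.

$$^$$^$$$$^$$^$$$$^$$$$^$$^$$$$^$$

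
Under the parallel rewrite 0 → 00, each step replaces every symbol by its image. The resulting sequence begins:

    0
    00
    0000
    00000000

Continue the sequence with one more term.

Expanding 00000000: 0→00, 0→00, 0→00, 0→00, 0→00, 0→00, 0→00, 0→00. Concatenated: 00 00 00 00 00 00 00 00.

0000000000000000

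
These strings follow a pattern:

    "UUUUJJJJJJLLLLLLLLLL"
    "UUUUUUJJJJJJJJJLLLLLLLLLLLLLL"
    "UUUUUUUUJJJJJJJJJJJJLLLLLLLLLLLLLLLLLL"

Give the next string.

UUUUUUUUUUJJJJJJJJJJJJJJJLLLLLLLLLLLLLLLLLLLLLL

Each string has the form U^{2n} J^{3n} L^{4n+2}, where the shown terms are n = 2, 3, 4.
At n = 5 the blocks have lengths 10, 15, 22.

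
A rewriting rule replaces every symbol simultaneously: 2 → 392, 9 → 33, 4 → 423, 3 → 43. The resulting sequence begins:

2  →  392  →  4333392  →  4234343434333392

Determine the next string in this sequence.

Applying the rule to each of the 16 symbols of 4234343434333392 gives the pieces 423 392 43 423 43 423 43 423 43 423 43 43 43 43 33 392, which concatenate to the answer.

423392434234342343423434234343434333392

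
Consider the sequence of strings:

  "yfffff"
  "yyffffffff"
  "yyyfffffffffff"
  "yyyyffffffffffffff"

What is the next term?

Each string has the form y^{n-1} f^{3n-1}, where the shown terms are n = 2, 3, 4, 5.
At n = 6 the blocks have lengths 5, 17.

yyyyyfffffffffffffffff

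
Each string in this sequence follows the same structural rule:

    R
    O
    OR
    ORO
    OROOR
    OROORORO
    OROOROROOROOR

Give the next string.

Each term (from the third on) is the previous term followed by the one before it: term 3 = O·R = OR.
Continuing: OROOROROOROOR · OROORORO gives term 8.

OROOROROOROOROROORORO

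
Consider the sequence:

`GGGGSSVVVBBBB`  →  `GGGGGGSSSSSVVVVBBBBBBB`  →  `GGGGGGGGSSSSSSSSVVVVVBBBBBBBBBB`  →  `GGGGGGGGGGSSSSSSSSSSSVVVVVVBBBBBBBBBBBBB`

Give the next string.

Reading off run lengths: G runs 4, 6, 8, 10; S runs 2, 5, 8, 11; V runs 3, 4, 5, 6; B runs 4, 7, 10, 13 — each is linear in n (n = 1, 2, …).
At n = 5 the blocks have lengths 12, 14, 7, 16.

GGGGGGGGGGGGSSSSSSSSSSSSSSVVVVVVVBBBBBBBBBBBBBBBB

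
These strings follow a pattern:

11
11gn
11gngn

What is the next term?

11gngngn

Every step adds gn to the end: s(k+1) = s(k)·gn.
One more step from 11gngn gives the answer.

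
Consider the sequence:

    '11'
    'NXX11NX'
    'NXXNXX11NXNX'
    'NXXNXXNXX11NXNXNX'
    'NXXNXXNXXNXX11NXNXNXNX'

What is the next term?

Every step adds NXX to the front and NX to the end of the previous string.
Applying this once more to NXXNXXNXXNXX11NXNXNXNX:

NXXNXXNXXNXXNXX11NXNXNXNXNX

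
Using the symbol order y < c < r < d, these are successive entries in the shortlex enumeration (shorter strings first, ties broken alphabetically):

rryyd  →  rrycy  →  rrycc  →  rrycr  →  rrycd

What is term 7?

rryrc

Stepping forward 2 times from rrycd: rrycd → rryry, then the target.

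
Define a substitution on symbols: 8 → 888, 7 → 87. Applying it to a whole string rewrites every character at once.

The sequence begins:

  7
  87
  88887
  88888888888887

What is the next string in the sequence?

φ(88888888888887) expands symbol-by-symbol to 888 888 888 888 888 888 888 888 888 888 888 888 888 87; joining the 14 pieces gives the next term.

88888888888888888888888888888888888888887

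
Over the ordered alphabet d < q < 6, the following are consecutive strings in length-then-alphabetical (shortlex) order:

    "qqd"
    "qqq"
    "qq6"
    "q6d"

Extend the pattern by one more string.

q6q

Treat q6d as a base-3 numeral over the given alphabet and add one, carrying through any trailing 6's.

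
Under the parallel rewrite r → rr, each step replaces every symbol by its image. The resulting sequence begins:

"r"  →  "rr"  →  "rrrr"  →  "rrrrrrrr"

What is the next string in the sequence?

rrrrrrrrrrrrrrrr

Rewriting each symbol of rrrrrrrr: r→rr, r→rr, r→rr, r→rr, r→rr, r→rr, r→rr, r→rr, which concatenates to rr rr rr rr rr rr rr rr.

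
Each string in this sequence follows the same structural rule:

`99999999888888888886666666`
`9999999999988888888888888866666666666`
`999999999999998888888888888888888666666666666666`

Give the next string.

99999999999999999888888888888888888888886666666666666666666

The n-th term is 3n+2 9's then 4n+3 8's then 4n-1 6's, where the shown terms are n = 2, 3, 4.
Setting n = 5 gives 17, 23, 19 characters in each block.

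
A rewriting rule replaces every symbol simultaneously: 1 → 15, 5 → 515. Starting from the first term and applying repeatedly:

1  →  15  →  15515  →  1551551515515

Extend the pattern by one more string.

1551551515515515155151551551515515

Applying the rule to each of the 13 symbols of 1551551515515 gives the pieces 15 515 515 15 515 515 15 515 15 515 515 15 515, which concatenate to the answer.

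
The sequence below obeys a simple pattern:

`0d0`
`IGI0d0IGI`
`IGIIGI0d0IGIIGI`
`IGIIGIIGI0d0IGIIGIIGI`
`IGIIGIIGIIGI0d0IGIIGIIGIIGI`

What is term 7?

s(k+1) = IGI·s(k)·IGI, so each term gains IGI as a prefix and IGI as a suffix.
From IGIIGIIGIIGI0d0IGIIGIIGIIGI, 2 further steps: IGIIGIIGIIGI0d0IGIIGIIGIIGI → IGIIGIIGIIGIIGI0d0IGIIGIIGIIGIIGI → (answer).

IGIIGIIGIIGIIGIIGI0d0IGIIGIIGIIGIIGIIGI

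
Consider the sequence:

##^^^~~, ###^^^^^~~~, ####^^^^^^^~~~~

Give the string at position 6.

The n-th term is n #'s then 2n-1 ^'s then n ~'s, where the shown terms are n = 2, 3, 4.
Setting n = 7 gives 7, 13, 7 characters in each block.

#######^^^^^^^^^^^^^~~~~~~~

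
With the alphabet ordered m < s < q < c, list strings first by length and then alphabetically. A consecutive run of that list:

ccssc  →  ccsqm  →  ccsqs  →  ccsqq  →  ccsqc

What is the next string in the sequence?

ccscm

The successor of ccsqc increments the rightmost position that isn't already c and resets every position after it to m.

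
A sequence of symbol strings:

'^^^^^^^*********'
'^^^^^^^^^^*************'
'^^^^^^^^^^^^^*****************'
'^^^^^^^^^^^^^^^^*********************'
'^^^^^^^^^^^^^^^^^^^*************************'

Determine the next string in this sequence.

^^^^^^^^^^^^^^^^^^^^^^*****************************

Each string has the form ^^{3n+1} *^{4n+1}, where the shown terms are n = 2, 3, 4, 5, 6.
For the next term, n = 7, so the run lengths are 22, 29.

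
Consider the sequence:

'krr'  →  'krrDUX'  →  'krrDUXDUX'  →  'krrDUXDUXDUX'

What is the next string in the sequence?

Every step adds DUX to the end: s(k+1) = s(k)·DUX.
One more step from krrDUXDUXDUX gives the answer.

krrDUXDUXDUXDUX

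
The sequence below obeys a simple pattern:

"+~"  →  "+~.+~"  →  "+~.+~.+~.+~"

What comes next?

Every step duplicates the string with '.' between the halves.
Doubling +~.+~.+~.+~ with '.' between the halves:

+~.+~.+~.+~.+~.+~.+~.+~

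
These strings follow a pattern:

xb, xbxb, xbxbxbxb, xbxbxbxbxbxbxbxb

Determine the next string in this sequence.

xbxbxbxbxbxbxbxbxbxbxbxbxbxbxbxb

Every step duplicates the string.
So the next term is two copies of xbxbxbxbxbxbxbxb.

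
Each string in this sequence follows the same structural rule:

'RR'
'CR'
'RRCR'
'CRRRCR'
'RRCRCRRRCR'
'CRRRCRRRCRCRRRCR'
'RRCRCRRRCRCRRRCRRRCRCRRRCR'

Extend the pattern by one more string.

CRRRCRRRCRCRRRCRRRCRCRRRCRCRRRCRRRCRCRRRCR

From term 3 onward, concatenate the second-to-last term with the last: RR·CR = RRCR, CR·RRCR = CRRRCR, …
The next term joins CRRRCRRRCRCRRRCR and RRCRCRRRCRCRRRCRRRCRCRRRCR.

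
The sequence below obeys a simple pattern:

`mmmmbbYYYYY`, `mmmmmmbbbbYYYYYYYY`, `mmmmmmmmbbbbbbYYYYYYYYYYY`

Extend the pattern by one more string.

Reading off run lengths: m runs 4, 6, 8; b runs 2, 4, 6; Y runs 5, 8, 11 — each is linear in n, where the shown terms are n = 2, 3, 4.
Setting n = 5 gives 10, 8, 14 characters in each block.

mmmmmmmmmmbbbbbbbbYYYYYYYYYYYYYY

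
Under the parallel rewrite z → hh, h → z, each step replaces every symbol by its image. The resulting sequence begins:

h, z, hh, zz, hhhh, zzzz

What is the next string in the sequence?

Rewriting each symbol of zzzz: z→hh, z→hh, z→hh, z→hh, which concatenates to hh hh hh hh.

hhhhhhhh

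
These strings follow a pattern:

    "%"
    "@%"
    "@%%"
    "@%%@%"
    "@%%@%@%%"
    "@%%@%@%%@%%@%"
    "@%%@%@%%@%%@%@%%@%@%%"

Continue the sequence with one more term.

Each term (from the third on) is the previous term followed by the one before it: term 3 = @%·% = @%%.
The next term joins @%%@%@%%@%%@%@%%@%@%% and @%%@%@%%@%%@%.

@%%@%@%%@%%@%@%%@%@%%@%%@%@%%@%%@%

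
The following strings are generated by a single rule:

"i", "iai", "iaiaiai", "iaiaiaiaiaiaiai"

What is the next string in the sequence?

Every step duplicates the string with 'a' between the halves.
So the next term is two copies of iaiaiaiaiaiaiai with 'a' between the halves.

iaiaiaiaiaiaiaiaiaiaiaiaiaiaiai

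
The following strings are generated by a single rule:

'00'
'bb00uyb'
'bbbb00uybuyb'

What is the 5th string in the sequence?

bbbbbbbb00uybuybuybuyb

Every step adds bb to the front and uyb to the end of the previous string.
From bbbb00uybuyb, 2 further steps: bbbb00uybuyb → bbbbbb00uybuybuyb → (answer).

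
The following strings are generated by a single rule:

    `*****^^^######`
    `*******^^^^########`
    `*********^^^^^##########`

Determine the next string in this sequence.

Reading off run lengths: * runs 5, 7, 9; ^ runs 3, 4, 5; # runs 6, 8, 10 — each is linear in n, where the shown terms are n = 3, 4, 5.
Setting n = 6 gives 11, 6, 12 characters in each block.

***********^^^^^^############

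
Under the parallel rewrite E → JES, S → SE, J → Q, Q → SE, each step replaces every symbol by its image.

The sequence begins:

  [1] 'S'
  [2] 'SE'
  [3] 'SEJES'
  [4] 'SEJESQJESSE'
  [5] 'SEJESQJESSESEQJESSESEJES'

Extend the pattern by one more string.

Applying the rule to each of the 24 symbols of SEJESQJESSESEQJESSESEJES gives the pieces SE JES Q JES SE SE Q JES SE SE JES SE JES SE Q JES SE SE JES SE JES Q JES SE, which concatenate to the answer.

SEJESQJESSESEQJESSESEJESSEJESSEQJESSESEJESSEJESQJESSE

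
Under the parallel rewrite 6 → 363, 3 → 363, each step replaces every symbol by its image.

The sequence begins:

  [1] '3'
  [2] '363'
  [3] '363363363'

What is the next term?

Apply φ to 363363363 symbol by symbol: 3→363, 6→363, 3→363, 3→363, 6→363, 3→363, 3→363, 6→363, 3→363; joined: 363 363 363 363 363 363 363 363 363.

363363363363363363363363363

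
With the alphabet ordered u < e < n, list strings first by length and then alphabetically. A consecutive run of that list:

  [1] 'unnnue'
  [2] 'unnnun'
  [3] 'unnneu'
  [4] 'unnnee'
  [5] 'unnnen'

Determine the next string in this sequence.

unnnnu

The successor of unnnen increments the rightmost position that isn't already n and resets every position after it to u.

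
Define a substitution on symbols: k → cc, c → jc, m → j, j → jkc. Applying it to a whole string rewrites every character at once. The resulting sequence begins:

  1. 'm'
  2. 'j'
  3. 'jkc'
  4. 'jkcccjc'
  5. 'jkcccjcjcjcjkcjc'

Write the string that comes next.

jkcccjcjcjcjkcjcjkcjcjkcjcjkcccjcjkcjc

Replace each of the 16 characters of jkcccjcjcjcjkcjc in place — jkc cc jc jc jc jkc jc jkc jc jkc jc jkc cc jc jkc jc — and concatenate.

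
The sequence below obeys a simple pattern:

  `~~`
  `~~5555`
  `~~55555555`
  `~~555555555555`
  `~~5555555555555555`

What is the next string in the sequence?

~~55555555555555555555

Every step adds 5555 to the end: s(k+1) = s(k)·5555.
So the next term is ~~5555555555555555·5555.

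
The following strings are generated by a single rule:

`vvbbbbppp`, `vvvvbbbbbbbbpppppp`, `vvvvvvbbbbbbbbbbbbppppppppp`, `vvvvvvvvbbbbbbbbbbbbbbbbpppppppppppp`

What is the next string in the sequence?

Term n consists of 2n v's, followed by 4n b's, followed by 3n p's (n = 1, 2, …).
Setting n = 5 gives 10, 20, 15 characters in each block.

vvvvvvvvvvbbbbbbbbbbbbbbbbbbbbppppppppppppppp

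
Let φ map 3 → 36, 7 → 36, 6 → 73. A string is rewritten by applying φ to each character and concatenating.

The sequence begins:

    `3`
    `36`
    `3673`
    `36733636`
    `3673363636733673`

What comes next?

Rewriting the 16 symbols of 3673363636733673 one by one yields 36 73 36 36 36 73 36 73 36 73 36 36 36 73 36 36; concatenated:

36733636367336733673363636733636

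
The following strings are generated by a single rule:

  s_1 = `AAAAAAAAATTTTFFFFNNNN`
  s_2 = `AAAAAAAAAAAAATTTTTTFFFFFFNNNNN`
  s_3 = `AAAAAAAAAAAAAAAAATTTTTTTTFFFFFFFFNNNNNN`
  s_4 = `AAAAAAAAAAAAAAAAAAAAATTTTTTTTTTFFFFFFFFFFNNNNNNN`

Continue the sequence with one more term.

AAAAAAAAAAAAAAAAAAAAAAAAATTTTTTTTTTTTFFFFFFFFFFFFNNNNNNNN

Each string has the form A^{4n+1} T^{2n} F^{2n} N^{n+2}, where the shown terms are n = 2, 3, 4, 5.
For the next term, n = 6, so the run lengths are 25, 12, 12, 8.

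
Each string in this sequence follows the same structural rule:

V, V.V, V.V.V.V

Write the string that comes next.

s(k+1) = s(k)·.·s(k) — each term doubles the last with '.' between the halves.
So the next term is two copies of V.V.V.V with '.' between the halves.

V.V.V.V.V.V.V.V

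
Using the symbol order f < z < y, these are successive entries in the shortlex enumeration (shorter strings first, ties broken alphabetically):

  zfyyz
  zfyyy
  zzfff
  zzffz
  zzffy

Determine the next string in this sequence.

Find the rightmost character of zzffy below y, bump it to the next letter, and reset everything to its right to f.

zzfzf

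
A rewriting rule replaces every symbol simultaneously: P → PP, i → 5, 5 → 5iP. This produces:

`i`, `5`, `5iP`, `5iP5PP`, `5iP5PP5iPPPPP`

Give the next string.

φ(5iP5PP5iPPPPP) expands symbol-by-symbol to 5iP 5 PP 5iP PP PP 5iP 5 PP PP PP PP PP; joining the 13 pieces gives the next term.

5iP5PP5iPPPPP5iP5PPPPPPPPPP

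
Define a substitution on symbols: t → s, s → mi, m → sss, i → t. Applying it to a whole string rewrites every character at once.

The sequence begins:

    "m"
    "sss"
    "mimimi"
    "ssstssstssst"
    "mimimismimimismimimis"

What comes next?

ssstssstssstmissstssstssstmissstssstssstmi

φ(mimimismimimismimimis) expands symbol-by-symbol to sss t sss t sss t mi sss t sss t sss t mi sss t sss t sss t mi; joining the 21 pieces gives the next term.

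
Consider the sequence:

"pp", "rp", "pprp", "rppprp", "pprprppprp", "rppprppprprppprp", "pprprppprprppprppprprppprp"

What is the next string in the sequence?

rppprppprprppprppprprppprprppprppprprppprp

From term 3 onward, concatenate the second-to-last term with the last: pp·rp = pprp, rp·pprp = rppprp, …
The next term joins rppprppprprppprp and pprprppprprppprppprprppprp.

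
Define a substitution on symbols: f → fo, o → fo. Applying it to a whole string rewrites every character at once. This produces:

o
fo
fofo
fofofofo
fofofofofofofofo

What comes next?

fofofofofofofofofofofofofofofofo

Applying the rule to each of the 16 symbols of fofofofofofofofo gives the pieces fo fo fo fo fo fo fo fo fo fo fo fo fo fo fo fo, which concatenate to the answer.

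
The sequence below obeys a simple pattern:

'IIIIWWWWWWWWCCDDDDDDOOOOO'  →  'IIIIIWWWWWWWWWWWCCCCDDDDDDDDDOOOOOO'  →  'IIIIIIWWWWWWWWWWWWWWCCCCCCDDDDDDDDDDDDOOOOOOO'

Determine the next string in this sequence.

IIIIIIIWWWWWWWWWWWWWWWWWCCCCCCCCDDDDDDDDDDDDDDDOOOOOOOO

Each string has the form I^{n+2} W^{3n+2} C^{2n-2} D^{3n} O^{n+3}, where the shown terms are n = 2, 3, 4.
At n = 5 the blocks have lengths 7, 17, 8, 15, 8.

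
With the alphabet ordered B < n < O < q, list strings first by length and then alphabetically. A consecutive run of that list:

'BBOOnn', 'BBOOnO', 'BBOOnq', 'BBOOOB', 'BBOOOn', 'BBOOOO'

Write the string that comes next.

The successor of BBOOOO increments the rightmost position that isn't already q and resets every position after it to B.

BBOOOq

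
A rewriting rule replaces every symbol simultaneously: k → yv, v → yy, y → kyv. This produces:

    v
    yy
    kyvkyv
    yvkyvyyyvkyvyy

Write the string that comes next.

Rewriting the 14 symbols of yvkyvyyyvkyvyy one by one yields kyv yy yv kyv yy kyv kyv kyv yy yv kyv yy kyv kyv; concatenated:

kyvyyyvkyvyykyvkyvkyvyyyvkyvyykyvkyv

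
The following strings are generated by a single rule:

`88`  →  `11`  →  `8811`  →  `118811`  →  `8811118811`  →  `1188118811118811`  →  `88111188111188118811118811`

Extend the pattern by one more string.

This is a Fibonacci-style word recurrence s(k) = s(k−2)·s(k−1): e.g. 88·11 = 8811.
So term 8 is 1188118811118811·88111188111188118811118811.

118811881111881188111188111188118811118811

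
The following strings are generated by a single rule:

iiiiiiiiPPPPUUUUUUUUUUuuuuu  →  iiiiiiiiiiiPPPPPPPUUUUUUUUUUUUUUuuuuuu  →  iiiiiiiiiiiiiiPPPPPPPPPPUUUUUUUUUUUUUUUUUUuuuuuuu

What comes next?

Each string has the form i^{3n+2} P^{3n-2} U^{4n+2} u^{n+3}, where the shown terms are n = 2, 3, 4.
For the next term, n = 5, so the run lengths are 17, 13, 22, 8.

iiiiiiiiiiiiiiiiiPPPPPPPPPPPPPUUUUUUUUUUUUUUUUUUUUUUuuuuuuuu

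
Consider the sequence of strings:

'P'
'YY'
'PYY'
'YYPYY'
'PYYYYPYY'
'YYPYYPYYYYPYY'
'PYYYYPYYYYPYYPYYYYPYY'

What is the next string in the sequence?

YYPYYPYYYYPYYPYYYYPYYYYPYYPYYYYPYY

This is a Fibonacci-style word recurrence s(k) = s(k−2)·s(k−1): e.g. P·YY = PYY.
So term 8 is YYPYYPYYYYPYY·PYYYYPYYYYPYYPYYYYPYY.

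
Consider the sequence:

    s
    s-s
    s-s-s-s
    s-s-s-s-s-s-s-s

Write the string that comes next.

s(k+1) = s(k)·-·s(k) — each term doubles the last with '-' between the halves.
Doubling s-s-s-s-s-s-s-s with '-' between the halves:

s-s-s-s-s-s-s-s-s-s-s-s-s-s-s-s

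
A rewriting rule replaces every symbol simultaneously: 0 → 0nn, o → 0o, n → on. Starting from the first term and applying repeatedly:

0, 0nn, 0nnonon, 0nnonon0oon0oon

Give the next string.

0nnonon0oon0oon0nn0o0oon0nn0o0oon

Applying the rule to each of the 15 symbols of 0nnonon0oon0oon gives the pieces 0nn on on 0o on 0o on 0nn 0o 0o on 0nn 0o 0o on, which concatenate to the answer.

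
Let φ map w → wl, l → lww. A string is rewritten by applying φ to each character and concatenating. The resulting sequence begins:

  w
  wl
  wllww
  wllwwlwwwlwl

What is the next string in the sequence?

Expanding wllwwlwwwlwl: w→wl, l→lww, l→lww, w→wl, w→wl, l→lww, w→wl, w→wl, w→wl, l→lww, w→wl, l→lww. Concatenated: wl lww lww wl wl lww wl wl wl lww wl lww.

wllwwlwwwlwllwwwlwlwllwwwllww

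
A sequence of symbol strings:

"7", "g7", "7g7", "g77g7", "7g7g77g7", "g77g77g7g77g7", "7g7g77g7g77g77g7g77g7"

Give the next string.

g77g77g7g77g77g7g77g7g77g77g7g77g7

This is a Fibonacci-style word recurrence s(k) = s(k−2)·s(k−1): e.g. 7·g7 = 7g7.
Continuing: g77g77g7g77g7 · 7g7g77g7g77g77g7g77g7 gives term 8.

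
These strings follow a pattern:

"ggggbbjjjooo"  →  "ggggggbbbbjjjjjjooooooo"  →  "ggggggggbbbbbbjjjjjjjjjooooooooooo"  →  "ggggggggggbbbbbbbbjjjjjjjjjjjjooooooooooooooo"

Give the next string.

The n-th term is 2n+2 g's then 2n b's then 3n j's then 4n-1 o's (n = 1, 2, …).
At n = 5 the blocks have lengths 12, 10, 15, 19.

ggggggggggggbbbbbbbbbbjjjjjjjjjjjjjjjooooooooooooooooooo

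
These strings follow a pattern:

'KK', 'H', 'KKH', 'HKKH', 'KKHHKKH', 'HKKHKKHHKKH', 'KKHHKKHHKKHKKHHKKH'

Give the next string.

HKKHKKHHKKHKKHHKKHHKKHKKHHKKH

This is a Fibonacci-style word recurrence s(k) = s(k−2)·s(k−1): e.g. KK·H = KKH.
Continuing: HKKHKKHHKKH · KKHHKKHHKKHKKHHKKH gives term 8.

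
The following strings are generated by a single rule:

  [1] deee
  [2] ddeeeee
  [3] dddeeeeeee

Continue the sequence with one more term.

Term n consists of n d's, followed by 2n+1 e's (n = 1, 2, …).
Setting n = 4 gives 4, 9 characters in each block.

ddddeeeeeeeee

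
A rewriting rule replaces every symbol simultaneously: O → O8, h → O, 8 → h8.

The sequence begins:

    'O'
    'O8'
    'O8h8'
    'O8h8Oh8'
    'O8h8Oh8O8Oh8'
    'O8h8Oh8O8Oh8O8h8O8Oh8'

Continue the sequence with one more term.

O8h8Oh8O8Oh8O8h8O8Oh8O8h8Oh8O8h8O8Oh8

Applying the rule to each of the 21 symbols of O8h8Oh8O8Oh8O8h8O8Oh8 gives the pieces O8 h8 O h8 O8 O h8 O8 h8 O8 O h8 O8 h8 O h8 O8 h8 O8 O h8, which concatenate to the answer.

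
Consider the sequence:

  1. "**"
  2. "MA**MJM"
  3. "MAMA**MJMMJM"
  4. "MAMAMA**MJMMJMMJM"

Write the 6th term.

MAMAMAMAMA**MJMMJMMJMMJMMJM

Every step adds MA to the front and MJM to the end of the previous string.
From MAMAMA**MJMMJMMJM, 2 further steps: MAMAMA**MJMMJMMJM → MAMAMAMA**MJMMJMMJMMJM → (answer).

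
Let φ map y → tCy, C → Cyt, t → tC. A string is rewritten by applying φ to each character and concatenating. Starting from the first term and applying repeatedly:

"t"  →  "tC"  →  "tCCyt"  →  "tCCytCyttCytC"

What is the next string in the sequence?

Rewriting the 13 symbols of tCCytCyttCytC one by one yields tC Cyt Cyt tCy tC Cyt tCy tC tC Cyt tCy tC Cyt; concatenated:

tCCytCyttCytCCyttCytCtCCyttCytCCyt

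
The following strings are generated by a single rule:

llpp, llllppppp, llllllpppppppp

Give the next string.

Each string has the form l^{2n} p^{3n-1} (n = 1, 2, …).
For the next term, n = 4, so the run lengths are 8, 11.

llllllllppppppppppp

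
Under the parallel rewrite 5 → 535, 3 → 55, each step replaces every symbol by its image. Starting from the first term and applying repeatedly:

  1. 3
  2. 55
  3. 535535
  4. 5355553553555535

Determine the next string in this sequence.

φ(5355553553555535) expands symbol-by-symbol to 535 55 535 535 535 535 55 535 535 55 535 535 535 535 55 535; joining the 16 pieces gives the next term.

53555535535535535555355355553553553553555535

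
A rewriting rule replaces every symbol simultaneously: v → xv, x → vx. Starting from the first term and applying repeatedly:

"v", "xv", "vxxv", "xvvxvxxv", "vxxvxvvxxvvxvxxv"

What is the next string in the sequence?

Rewriting the 16 symbols of vxxvxvvxxvvxvxxv one by one yields xv vx vx xv vx xv xv vx vx xv xv vx xv vx vx xv; concatenated:

xvvxvxxvvxxvxvvxvxxvxvvxxvvxvxxv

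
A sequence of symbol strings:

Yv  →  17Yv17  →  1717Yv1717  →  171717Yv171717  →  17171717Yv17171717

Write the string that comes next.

Every step adds 17 to the front and 17 to the end of the previous string.
One more step from 17171717Yv17171717 gives the answer.

1717171717Yv1717171717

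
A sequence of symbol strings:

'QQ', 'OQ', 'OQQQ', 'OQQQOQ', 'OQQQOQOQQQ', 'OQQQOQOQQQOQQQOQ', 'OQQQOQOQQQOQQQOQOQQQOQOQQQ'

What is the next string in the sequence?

OQQQOQOQQQOQQQOQOQQQOQOQQQOQQQOQOQQQOQQQOQ

From term 3 onward, concatenate the last term with the second-to-last: OQ·QQ = OQQQ, OQQQ·OQ = OQQQOQ, …
The next term joins OQQQOQOQQQOQQQOQOQQQOQOQQQ and OQQQOQOQQQOQQQOQ.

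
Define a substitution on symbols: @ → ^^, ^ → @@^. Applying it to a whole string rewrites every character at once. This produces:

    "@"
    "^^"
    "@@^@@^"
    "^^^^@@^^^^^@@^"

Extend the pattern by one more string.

Rewriting the 14 symbols of ^^^^@@^^^^^@@^ one by one yields @@^ @@^ @@^ @@^ ^^ ^^ @@^ @@^ @@^ @@^ @@^ ^^ ^^ @@^; concatenated:

@@^@@^@@^@@^^^^^@@^@@^@@^@@^@@^^^^^@@^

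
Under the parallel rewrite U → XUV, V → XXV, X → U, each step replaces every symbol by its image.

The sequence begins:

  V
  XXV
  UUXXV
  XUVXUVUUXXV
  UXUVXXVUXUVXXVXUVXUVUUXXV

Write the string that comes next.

XUVUXUVXXVUUXXVXUVUXUVXXVUUXXVUXUVXXVUXUVXXVXUVXUVUUXXV

φ(UXUVXXVUXUVXXVXUVXUVUUXXV) expands symbol-by-symbol to XUV U XUV XXV U U XXV XUV U XUV XXV U U XXV U XUV XXV U XUV XXV XUV XUV U U XXV; joining the 25 pieces gives the next term.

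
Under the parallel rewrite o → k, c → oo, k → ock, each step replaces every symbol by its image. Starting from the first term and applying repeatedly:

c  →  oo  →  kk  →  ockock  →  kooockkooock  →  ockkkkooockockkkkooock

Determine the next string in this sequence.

Rewriting the 22 symbols of ockkkkooockockkkkooock one by one yields k oo ock ock ock ock k k k oo ock k oo ock ock ock ock k k k oo ock; concatenated:

kooockockockockkkkooockkooockockockockkkkooock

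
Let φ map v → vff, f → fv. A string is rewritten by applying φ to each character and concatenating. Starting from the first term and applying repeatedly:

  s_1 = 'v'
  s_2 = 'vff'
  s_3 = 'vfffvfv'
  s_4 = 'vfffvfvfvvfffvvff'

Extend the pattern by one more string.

vfffvfvfvvfffvvfffvvffvfffvfvfvvffvfffvfv

Replace each of the 17 characters of vfffvfvfvvfffvvff in place — vff fv fv fv vff fv vff fv vff vff fv fv fv vff vff fv fv — and concatenate.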